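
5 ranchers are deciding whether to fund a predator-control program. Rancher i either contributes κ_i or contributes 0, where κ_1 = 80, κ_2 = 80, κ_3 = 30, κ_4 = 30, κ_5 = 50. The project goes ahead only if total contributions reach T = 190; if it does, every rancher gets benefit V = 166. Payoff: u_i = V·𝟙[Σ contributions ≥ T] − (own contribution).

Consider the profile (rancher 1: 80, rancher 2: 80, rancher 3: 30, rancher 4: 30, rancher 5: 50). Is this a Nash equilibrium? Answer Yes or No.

Total = 270 ≥ 190: provided.
Rancher 1 (pledges 80, payoff 86): dropping to 0 → total 190, payoff 166. Profitable deviation.

No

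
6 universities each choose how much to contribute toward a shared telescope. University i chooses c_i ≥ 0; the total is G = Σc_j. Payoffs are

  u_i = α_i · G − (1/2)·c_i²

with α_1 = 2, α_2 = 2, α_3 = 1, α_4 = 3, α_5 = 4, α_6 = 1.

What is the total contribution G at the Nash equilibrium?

13

University i's FOC: ∂u_i/∂c_i = α_i − c_i = 0, so c_i* = α_i.
NE contributions = (2, 2, 1, 3, 4, 1); G = 13.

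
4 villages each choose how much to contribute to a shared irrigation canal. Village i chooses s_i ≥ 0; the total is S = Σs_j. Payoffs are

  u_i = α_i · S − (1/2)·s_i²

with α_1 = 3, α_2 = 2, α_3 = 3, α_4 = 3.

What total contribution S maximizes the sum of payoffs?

44

Planner FOC: ∂(Σu_j)/∂s_i = (Σα_j) − s_i = 0, so s_i^SO = Σα_j = 11 for every i; S^SO = 44.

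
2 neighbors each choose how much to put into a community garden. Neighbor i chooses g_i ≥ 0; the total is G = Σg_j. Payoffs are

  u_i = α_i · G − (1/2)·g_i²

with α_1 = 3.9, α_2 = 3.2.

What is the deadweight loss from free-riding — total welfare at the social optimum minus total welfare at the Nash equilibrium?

12.725

Neighbor i's FOC: ∂u_i/∂g_i = α_i − g_i = 0, so g_i* = α_i.
NE contributions = (3.9, 3.2); G = 7.1.
W^NE = (Σα)·G − ½Σα_i² = 7.1² − ½·25.45 = 37.685.
Planner sets g_i = Σα_j = 7.1 for every i, so G^SO = 2·7.1 = 14.2.
W^SO = (Σα)·G^SO − ½·2·(Σα)² = (2/2)·7.1² = 50.41.
Deadweight loss = W^SO − W^NE = 12.725.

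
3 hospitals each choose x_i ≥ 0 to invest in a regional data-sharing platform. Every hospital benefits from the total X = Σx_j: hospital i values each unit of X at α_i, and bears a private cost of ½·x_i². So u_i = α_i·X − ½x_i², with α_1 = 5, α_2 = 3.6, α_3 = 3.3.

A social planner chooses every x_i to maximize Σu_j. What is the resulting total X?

35.7

Planner FOC: ∂(Σu_j)/∂x_i = (Σα_j) − x_i = 0, so x_i^SO = Σα_j = 11.9 for every i; X^SO = 35.7.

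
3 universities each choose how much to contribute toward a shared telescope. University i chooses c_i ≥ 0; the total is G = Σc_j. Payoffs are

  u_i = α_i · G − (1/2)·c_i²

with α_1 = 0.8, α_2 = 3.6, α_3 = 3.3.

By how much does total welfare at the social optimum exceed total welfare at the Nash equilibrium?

University i's FOC: ∂u_i/∂c_i = α_i − c_i = 0, so c_i* = α_i.
NE contributions = (0.8, 3.6, 3.3); G = 7.7.
W^NE = (Σα)·G − ½Σα_i² = 7.7² − ½·24.49 = 47.045.
Planner sets c_i = Σα_j = 7.7 for every i, so G^SO = 3·7.7 = 23.1.
W^SO = (Σα)·G^SO − ½·3·(Σα)² = (3/2)·7.7² = 88.935.
Deadweight loss = W^SO − W^NE = 41.89.

41.89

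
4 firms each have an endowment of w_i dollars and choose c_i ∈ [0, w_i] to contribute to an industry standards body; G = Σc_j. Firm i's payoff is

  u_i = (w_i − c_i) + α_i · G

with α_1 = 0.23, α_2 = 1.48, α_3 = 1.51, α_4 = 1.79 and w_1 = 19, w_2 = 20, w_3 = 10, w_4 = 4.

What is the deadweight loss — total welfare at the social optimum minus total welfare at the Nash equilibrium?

∂u_i/∂c_i = α_i − 1, so firm i contributes w_i if α_i > 1, else 0.
α_i > 1 for i ∈ {2, 3, 4}; NE contributions (0, 20, 10, 4), G = 34.
W^NE = Σw_i − G^NE + (Σα_i)·G^NE = 53 + 4.01·34 = 189.34.
Planner: ∂(Σu_j)/∂c_i = Σα_j − 1 = 4.01 > 0, so everyone contributes w_i; G^SO = 53, W^SO = 53 + 4.01·53 = 265.53.
Deadweight loss = 76.19.

76.19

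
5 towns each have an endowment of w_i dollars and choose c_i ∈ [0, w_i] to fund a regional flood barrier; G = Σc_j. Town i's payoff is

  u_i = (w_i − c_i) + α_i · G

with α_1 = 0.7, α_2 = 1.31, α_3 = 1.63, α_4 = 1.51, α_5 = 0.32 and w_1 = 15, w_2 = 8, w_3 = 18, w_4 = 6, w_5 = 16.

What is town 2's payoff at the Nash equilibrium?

∂u_i/∂c_i = α_i − 1, so town i contributes w_i if α_i > 1, else 0.
α_i > 1 for i ∈ {2, 3, 4}; NE contributions (0, 8, 18, 6, 0), G = 32.
u_2 = (8 − 8) + 1.31·32 = 41.92.

41.92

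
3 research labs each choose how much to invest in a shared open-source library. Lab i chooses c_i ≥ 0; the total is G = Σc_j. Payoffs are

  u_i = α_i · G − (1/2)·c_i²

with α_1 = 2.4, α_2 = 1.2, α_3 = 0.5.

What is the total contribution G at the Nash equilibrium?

Lab i's FOC: ∂u_i/∂c_i = α_i − c_i = 0, so c_i* = α_i.
NE contributions = (2.4, 1.2, 0.5); G = 4.1.

4.1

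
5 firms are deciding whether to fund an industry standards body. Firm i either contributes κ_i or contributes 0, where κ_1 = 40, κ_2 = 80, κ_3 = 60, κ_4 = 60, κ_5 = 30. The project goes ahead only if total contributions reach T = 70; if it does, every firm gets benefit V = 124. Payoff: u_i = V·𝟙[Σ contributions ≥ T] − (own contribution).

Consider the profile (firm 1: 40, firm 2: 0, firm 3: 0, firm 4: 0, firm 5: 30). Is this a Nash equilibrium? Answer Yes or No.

Total = 70 ≥ 70: provided.
Firm 1 (pledges 40, payoff 84): dropping to 0 → total 30, payoff 0. No gain.
Firm 2 (pledges 0, payoff 124): pledging 80 → total 150, payoff 44. No gain.
Firm 3 (pledges 0, payoff 124): pledging 60 → total 130, payoff 64. No gain.
Firm 4 (pledges 0, payoff 124): pledging 60 → total 130, payoff 64. No gain.
Firm 5 (pledges 30, payoff 94): dropping to 0 → total 40, payoff 0. No gain.

Yes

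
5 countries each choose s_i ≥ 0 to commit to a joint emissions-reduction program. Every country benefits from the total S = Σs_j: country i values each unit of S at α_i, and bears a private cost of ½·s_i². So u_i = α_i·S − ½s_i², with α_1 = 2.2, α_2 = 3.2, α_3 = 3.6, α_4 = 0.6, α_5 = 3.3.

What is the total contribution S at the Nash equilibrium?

Country i's FOC: ∂u_i/∂s_i = α_i − s_i = 0, so s_i* = α_i.
NE contributions = (2.2, 3.2, 3.6, 0.6, 3.3); S = 12.9.

12.9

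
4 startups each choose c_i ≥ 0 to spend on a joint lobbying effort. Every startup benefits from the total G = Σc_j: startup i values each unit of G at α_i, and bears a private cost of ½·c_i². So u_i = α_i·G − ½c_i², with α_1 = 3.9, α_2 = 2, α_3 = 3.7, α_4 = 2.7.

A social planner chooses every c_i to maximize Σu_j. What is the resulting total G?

Planner FOC: ∂(Σu_j)/∂c_i = (Σα_j) − c_i = 0, so c_i^SO = Σα_j = 12.3 for every i; G^SO = 49.2.

49.2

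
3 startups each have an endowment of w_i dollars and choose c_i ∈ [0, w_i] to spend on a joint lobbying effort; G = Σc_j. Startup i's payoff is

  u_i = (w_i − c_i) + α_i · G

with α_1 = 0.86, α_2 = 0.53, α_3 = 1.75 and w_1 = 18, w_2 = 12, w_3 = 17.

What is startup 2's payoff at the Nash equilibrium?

∂u_i/∂c_i = α_i − 1, so startup i contributes w_i if α_i > 1, else 0.
α_i > 1 for i ∈ {3}; NE contributions (0, 0, 17), G = 17.
u_2 = (12 − 0) + 0.53·17 = 21.01.

21.01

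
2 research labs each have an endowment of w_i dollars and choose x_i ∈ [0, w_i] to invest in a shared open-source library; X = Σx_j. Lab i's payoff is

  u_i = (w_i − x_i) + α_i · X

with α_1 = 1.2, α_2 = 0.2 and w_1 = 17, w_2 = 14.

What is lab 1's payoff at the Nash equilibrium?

∂u_i/∂x_i = α_i − 1, so lab i contributes w_i if α_i > 1, else 0.
α_i > 1 for i ∈ {1}; NE contributions (17, 0), X = 17.
u_1 = (17 − 17) + 1.2·17 = 20.4.

20.4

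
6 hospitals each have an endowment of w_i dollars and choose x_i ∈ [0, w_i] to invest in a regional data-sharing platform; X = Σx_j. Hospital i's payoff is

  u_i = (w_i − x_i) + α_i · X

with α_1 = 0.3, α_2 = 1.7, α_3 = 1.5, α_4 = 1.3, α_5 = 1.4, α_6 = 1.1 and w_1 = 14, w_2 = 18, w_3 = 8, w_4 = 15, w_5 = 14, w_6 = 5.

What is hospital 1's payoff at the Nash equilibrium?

32

∂u_i/∂x_i = α_i − 1, so hospital i contributes w_i if α_i > 1, else 0.
α_i > 1 for i ∈ {2, 3, 4, 5, 6}; NE contributions (0, 18, 8, 15, 14, 5), X = 60.
u_1 = (14 − 0) + 0.3·60 = 32.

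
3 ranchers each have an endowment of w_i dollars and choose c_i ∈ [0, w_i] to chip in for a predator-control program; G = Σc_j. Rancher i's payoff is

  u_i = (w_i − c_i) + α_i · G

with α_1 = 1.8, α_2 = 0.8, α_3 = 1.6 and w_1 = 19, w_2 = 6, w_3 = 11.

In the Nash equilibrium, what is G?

∂u_i/∂c_i = α_i − 1, so rancher i contributes w_i if α_i > 1, else 0.
α_i > 1 for i ∈ {1, 3}; NE contributions (19, 0, 11), G = 30.

30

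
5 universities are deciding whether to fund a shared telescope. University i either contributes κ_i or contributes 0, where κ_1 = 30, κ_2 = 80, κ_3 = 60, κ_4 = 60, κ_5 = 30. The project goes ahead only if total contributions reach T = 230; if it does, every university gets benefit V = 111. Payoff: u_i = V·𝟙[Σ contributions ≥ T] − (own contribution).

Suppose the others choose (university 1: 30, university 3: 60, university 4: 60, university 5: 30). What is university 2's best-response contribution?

Others' total = 180. Contributing 80 brings total to 260 ≥ 230: gain V − κ_2 = 31.
Best response: 80.

80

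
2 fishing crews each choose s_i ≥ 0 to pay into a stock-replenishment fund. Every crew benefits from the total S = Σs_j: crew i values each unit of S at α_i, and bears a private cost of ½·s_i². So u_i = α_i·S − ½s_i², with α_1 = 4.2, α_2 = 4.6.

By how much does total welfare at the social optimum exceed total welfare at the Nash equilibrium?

Crew i's FOC: ∂u_i/∂s_i = α_i − s_i = 0, so s_i* = α_i.
NE contributions = (4.2, 4.6); S = 8.8.
W^NE = (Σα)·S − ½Σα_i² = 8.8² − ½·38.8 = 58.04.
Planner sets s_i = Σα_j = 8.8 for every i, so S^SO = 2·8.8 = 17.6.
W^SO = (Σα)·S^SO − ½·2·(Σα)² = (2/2)·8.8² = 77.44.
Deadweight loss = W^SO − W^NE = 19.4.

19.4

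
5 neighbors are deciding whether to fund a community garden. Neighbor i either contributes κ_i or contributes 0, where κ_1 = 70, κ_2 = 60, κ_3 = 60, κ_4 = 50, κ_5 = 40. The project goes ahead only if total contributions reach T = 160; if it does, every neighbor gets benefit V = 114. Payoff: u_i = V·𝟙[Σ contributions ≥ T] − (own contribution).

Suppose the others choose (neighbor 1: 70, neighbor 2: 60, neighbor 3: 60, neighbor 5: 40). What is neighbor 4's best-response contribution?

Others' total = 230 ≥ 160; contributing adds cost 50 for no extra benefit.
Best response: 0.

0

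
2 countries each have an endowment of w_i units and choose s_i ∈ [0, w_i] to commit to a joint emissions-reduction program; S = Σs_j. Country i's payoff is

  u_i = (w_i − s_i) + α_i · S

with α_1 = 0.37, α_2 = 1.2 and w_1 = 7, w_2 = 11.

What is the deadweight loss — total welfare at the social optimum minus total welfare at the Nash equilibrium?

3.99

∂u_i/∂s_i = α_i − 1, so country i contributes w_i if α_i > 1, else 0.
α_i > 1 for i ∈ {2}; NE contributions (0, 11), S = 11.
W^NE = Σw_i − S^NE + (Σα_i)·S^NE = 18 + 0.57·11 = 24.27.
Planner: ∂(Σu_j)/∂s_i = Σα_j − 1 = 0.57 > 0, so everyone contributes w_i; S^SO = 18, W^SO = 18 + 0.57·18 = 28.26.
Deadweight loss = 3.99.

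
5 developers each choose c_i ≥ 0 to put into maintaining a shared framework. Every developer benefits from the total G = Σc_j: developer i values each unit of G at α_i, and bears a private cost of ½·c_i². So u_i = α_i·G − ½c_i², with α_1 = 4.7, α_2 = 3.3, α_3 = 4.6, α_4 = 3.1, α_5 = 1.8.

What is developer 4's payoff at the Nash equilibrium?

Developer i's FOC: ∂u_i/∂c_i = α_i − c_i = 0, so c_i* = α_i.
NE contributions = (4.7, 3.3, 4.6, 3.1, 1.8); G = 17.5.
u_4 = α_4·G − ½·(c_4)² = 3.1·17.5 − ½·3.1² = 49.445.

49.445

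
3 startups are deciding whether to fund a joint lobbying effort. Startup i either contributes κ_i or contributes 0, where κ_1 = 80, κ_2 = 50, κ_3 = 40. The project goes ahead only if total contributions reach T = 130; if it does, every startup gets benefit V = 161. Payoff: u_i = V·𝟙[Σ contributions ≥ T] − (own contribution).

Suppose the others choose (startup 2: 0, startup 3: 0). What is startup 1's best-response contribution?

0

Others' total = 0. Even contributing 80 gives 80 < 130: no benefit either way.
Best response: 0.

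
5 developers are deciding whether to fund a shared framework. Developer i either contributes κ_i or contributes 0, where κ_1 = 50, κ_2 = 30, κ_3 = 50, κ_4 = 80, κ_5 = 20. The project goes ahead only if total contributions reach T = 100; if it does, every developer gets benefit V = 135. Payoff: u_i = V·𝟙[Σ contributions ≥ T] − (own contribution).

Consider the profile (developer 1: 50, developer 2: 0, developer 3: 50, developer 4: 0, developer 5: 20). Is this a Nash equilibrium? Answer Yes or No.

Total = 120 ≥ 100: provided.
Developer 1 (pledges 50, payoff 85): dropping to 0 → total 70, payoff 0. No gain.
Developer 2 (pledges 0, payoff 135): pledging 30 → total 150, payoff 105. No gain.
Developer 3 (pledges 50, payoff 85): dropping to 0 → total 70, payoff 0. No gain.
Developer 4 (pledges 0, payoff 135): pledging 80 → total 200, payoff 55. No gain.
Developer 5 (pledges 20, payoff 115): dropping to 0 → total 100, payoff 135. Profitable deviation.

No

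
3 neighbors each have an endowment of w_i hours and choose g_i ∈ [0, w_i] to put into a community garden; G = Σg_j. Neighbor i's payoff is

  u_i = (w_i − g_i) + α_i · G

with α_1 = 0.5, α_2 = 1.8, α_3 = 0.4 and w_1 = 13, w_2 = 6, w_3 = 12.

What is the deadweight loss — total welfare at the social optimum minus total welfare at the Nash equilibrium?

∂u_i/∂g_i = α_i − 1, so neighbor i contributes w_i if α_i > 1, else 0.
α_i > 1 for i ∈ {2}; NE contributions (0, 6, 0), G = 6.
W^NE = Σw_i − G^NE + (Σα_i)·G^NE = 31 + 1.7·6 = 41.2.
Planner: ∂(Σu_j)/∂g_i = Σα_j − 1 = 1.7 > 0, so everyone contributes w_i; G^SO = 31, W^SO = 31 + 1.7·31 = 83.7.
Deadweight loss = 42.5.

42.5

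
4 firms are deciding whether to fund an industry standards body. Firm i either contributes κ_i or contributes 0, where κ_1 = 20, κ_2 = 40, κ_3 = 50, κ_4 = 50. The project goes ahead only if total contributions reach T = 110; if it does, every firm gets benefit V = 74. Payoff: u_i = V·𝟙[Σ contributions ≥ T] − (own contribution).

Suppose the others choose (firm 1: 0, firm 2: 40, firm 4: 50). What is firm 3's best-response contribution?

50

Others' total = 90. Contributing 50 brings total to 140 ≥ 110: gain V − κ_3 = 24.
Best response: 50.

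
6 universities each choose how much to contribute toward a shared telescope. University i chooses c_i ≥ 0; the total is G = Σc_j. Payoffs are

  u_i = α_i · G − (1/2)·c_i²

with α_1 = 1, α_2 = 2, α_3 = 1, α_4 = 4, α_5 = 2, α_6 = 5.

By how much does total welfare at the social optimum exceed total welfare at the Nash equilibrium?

University i's FOC: ∂u_i/∂c_i = α_i − c_i = 0, so c_i* = α_i.
NE contributions = (1, 2, 1, 4, 2, 5); G = 15.
W^NE = (Σα)·G − ½Σα_i² = 15² − ½·51 = 199.5.
Planner sets c_i = Σα_j = 15 for every i, so G^SO = 6·15 = 90.
W^SO = (Σα)·G^SO − ½·6·(Σα)² = (6/2)·15² = 675.
Deadweight loss = W^SO − W^NE = 475.5.

475.5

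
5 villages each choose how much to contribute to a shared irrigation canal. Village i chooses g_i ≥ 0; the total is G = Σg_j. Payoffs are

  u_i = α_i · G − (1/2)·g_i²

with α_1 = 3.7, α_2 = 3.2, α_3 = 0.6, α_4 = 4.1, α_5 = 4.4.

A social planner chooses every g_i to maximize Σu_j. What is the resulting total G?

80

Planner FOC: ∂(Σu_j)/∂g_i = (Σα_j) − g_i = 0, so g_i^SO = Σα_j = 16 for every i; G^SO = 80.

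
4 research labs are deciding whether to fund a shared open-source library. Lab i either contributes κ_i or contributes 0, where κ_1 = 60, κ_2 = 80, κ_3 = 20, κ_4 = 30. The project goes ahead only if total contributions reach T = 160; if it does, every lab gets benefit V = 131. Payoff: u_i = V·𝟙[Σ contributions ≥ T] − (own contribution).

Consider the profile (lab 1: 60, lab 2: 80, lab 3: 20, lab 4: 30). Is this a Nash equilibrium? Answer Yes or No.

No

Total = 190 ≥ 160: provided.
Lab 1 (pledges 60, payoff 71): dropping to 0 → total 130, payoff 0. No gain.
Lab 2 (pledges 80, payoff 51): dropping to 0 → total 110, payoff 0. No gain.
Lab 3 (pledges 20, payoff 111): dropping to 0 → total 170, payoff 131. Profitable deviation.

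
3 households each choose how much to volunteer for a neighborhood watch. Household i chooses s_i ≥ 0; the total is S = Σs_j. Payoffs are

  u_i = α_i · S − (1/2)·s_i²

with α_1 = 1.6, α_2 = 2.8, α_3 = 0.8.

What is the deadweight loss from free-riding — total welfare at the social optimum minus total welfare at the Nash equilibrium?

19.04

Household i's FOC: ∂u_i/∂s_i = α_i − s_i = 0, so s_i* = α_i.
NE contributions = (1.6, 2.8, 0.8); S = 5.2.
W^NE = (Σα)·S − ½Σα_i² = 5.2² − ½·11.04 = 21.52.
Planner sets s_i = Σα_j = 5.2 for every i, so S^SO = 3·5.2 = 15.6.
W^SO = (Σα)·S^SO − ½·3·(Σα)² = (3/2)·5.2² = 40.56.
Deadweight loss = W^SO − W^NE = 19.04.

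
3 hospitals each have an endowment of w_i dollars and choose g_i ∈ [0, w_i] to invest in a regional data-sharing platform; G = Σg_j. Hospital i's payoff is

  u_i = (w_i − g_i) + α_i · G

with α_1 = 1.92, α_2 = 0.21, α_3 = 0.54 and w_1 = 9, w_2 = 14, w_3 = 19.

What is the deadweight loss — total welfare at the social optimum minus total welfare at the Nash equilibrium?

∂u_i/∂g_i = α_i − 1, so hospital i contributes w_i if α_i > 1, else 0.
α_i > 1 for i ∈ {1}; NE contributions (9, 0, 0), G = 9.
W^NE = Σw_i − G^NE + (Σα_i)·G^NE = 42 + 1.67·9 = 57.03.
Planner: ∂(Σu_j)/∂g_i = Σα_j − 1 = 1.67 > 0, so everyone contributes w_i; G^SO = 42, W^SO = 42 + 1.67·42 = 112.14.
Deadweight loss = 55.11.

55.11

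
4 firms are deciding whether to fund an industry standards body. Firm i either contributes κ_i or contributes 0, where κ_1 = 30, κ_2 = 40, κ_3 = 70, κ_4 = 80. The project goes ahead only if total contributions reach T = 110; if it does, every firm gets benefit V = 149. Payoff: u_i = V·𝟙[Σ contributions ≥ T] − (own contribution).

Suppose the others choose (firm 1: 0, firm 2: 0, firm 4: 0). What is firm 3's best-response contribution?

Others' total = 0. Even contributing 70 gives 70 < 110: no benefit either way.
Best response: 0.

0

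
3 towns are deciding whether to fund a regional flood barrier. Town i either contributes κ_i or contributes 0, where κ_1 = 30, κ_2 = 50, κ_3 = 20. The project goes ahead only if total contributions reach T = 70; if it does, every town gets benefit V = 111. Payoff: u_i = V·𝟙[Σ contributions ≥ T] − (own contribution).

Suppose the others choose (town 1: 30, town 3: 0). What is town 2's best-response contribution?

Others' total = 30. Contributing 50 brings total to 80 ≥ 70: gain V − κ_2 = 61.
Best response: 50.

50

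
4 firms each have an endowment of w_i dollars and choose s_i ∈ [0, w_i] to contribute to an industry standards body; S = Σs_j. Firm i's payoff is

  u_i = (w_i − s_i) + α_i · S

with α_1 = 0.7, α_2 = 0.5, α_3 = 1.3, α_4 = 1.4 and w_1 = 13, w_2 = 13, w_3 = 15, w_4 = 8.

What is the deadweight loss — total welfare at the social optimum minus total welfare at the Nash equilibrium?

∂u_i/∂s_i = α_i − 1, so firm i contributes w_i if α_i > 1, else 0.
α_i > 1 for i ∈ {3, 4}; NE contributions (0, 0, 15, 8), S = 23.
W^NE = Σw_i − S^NE + (Σα_i)·S^NE = 49 + 2.9·23 = 115.7.
Planner: ∂(Σu_j)/∂s_i = Σα_j − 1 = 2.9 > 0, so everyone contributes w_i; S^SO = 49, W^SO = 49 + 2.9·49 = 191.1.
Deadweight loss = 75.4.

75.4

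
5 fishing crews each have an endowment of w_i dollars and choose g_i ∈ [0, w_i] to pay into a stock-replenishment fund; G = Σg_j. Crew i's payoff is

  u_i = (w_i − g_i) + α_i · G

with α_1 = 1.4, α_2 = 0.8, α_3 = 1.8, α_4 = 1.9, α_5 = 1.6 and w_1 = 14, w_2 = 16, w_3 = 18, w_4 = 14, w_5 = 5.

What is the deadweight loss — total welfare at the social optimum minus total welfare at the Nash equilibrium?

∂u_i/∂g_i = α_i − 1, so crew i contributes w_i if α_i > 1, else 0.
α_i > 1 for i ∈ {1, 3, 4, 5}; NE contributions (14, 0, 18, 14, 5), G = 51.
W^NE = Σw_i − G^NE + (Σα_i)·G^NE = 67 + 6.5·51 = 398.5.
Planner: ∂(Σu_j)/∂g_i = Σα_j − 1 = 6.5 > 0, so everyone contributes w_i; G^SO = 67, W^SO = 67 + 6.5·67 = 502.5.
Deadweight loss = 104.

104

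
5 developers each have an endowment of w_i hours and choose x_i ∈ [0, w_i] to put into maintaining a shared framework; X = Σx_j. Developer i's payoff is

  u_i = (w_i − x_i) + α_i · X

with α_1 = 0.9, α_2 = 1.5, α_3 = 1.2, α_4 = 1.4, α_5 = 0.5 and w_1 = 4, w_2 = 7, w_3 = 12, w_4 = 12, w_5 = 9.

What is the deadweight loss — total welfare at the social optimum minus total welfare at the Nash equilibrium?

∂u_i/∂x_i = α_i − 1, so developer i contributes w_i if α_i > 1, else 0.
α_i > 1 for i ∈ {2, 3, 4}; NE contributions (0, 7, 12, 12, 0), X = 31.
W^NE = Σw_i − X^NE + (Σα_i)·X^NE = 44 + 4.5·31 = 183.5.
Planner: ∂(Σu_j)/∂x_i = Σα_j − 1 = 4.5 > 0, so everyone contributes w_i; X^SO = 44, W^SO = 44 + 4.5·44 = 242.
Deadweight loss = 58.5.

58.5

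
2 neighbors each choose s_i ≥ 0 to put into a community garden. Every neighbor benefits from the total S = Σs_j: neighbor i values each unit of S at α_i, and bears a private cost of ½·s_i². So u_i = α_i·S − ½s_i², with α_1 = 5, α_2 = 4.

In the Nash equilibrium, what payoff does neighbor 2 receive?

Neighbor i's FOC: ∂u_i/∂s_i = α_i − s_i = 0, so s_i* = α_i.
NE contributions = (5, 4); S = 9.
u_2 = α_2·S − ½·(s_2)² = 4·9 − ½·4² = 28.

28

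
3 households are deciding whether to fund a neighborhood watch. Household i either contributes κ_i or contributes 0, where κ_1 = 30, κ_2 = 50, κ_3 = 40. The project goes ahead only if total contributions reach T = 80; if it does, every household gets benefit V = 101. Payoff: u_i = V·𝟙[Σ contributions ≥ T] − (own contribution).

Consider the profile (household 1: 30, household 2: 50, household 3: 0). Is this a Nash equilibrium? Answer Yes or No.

Yes

Total = 80 ≥ 80: provided.
Household 1 (pledges 30, payoff 71): dropping to 0 → total 50, payoff 0. No gain.
Household 2 (pledges 50, payoff 51): dropping to 0 → total 30, payoff 0. No gain.
Household 3 (pledges 0, payoff 101): pledging 40 → total 120, payoff 61. No gain.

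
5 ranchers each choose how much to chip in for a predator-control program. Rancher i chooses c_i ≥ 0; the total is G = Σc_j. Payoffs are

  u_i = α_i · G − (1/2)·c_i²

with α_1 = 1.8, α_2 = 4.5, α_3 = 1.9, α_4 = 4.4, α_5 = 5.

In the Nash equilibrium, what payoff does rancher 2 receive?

69.075

Rancher i's FOC: ∂u_i/∂c_i = α_i − c_i = 0, so c_i* = α_i.
NE contributions = (1.8, 4.5, 1.9, 4.4, 5); G = 17.6.
u_2 = α_2·G − ½·(c_2)² = 4.5·17.6 − ½·4.5² = 69.075.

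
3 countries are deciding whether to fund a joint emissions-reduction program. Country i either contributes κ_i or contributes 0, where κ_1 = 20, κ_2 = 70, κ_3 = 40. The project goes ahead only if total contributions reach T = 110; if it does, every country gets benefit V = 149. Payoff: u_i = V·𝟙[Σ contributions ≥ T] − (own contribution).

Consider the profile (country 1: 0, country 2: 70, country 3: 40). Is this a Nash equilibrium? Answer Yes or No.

Total = 110 ≥ 110: provided.
Country 1 (pledges 0, payoff 149): pledging 20 → total 130, payoff 129. No gain.
Country 2 (pledges 70, payoff 79): dropping to 0 → total 40, payoff 0. No gain.
Country 3 (pledges 40, payoff 109): dropping to 0 → total 70, payoff 0. No gain.

Yes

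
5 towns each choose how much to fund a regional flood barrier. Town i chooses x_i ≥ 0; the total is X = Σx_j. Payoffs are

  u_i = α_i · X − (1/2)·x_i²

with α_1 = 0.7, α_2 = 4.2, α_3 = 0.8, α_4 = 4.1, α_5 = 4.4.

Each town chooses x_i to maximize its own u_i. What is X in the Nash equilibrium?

Town i's FOC: ∂u_i/∂x_i = α_i − x_i = 0, so x_i* = α_i.
NE contributions = (0.7, 4.2, 0.8, 4.1, 4.4); X = 14.2.

14.2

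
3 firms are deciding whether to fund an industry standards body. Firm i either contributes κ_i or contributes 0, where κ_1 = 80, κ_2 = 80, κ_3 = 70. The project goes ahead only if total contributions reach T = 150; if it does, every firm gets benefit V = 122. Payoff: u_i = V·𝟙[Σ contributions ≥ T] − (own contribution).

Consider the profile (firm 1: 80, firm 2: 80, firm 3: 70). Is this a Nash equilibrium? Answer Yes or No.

No

Total = 230 ≥ 150: provided.
Firm 1 (pledges 80, payoff 42): dropping to 0 → total 150, payoff 122. Profitable deviation.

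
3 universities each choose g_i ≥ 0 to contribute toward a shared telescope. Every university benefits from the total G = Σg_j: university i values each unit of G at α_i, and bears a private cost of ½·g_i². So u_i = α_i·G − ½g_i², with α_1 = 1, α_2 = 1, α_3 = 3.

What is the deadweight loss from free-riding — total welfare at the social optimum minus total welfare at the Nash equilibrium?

University i's FOC: ∂u_i/∂g_i = α_i − g_i = 0, so g_i* = α_i.
NE contributions = (1, 1, 3); G = 5.
W^NE = (Σα)·G − ½Σα_i² = 5² − ½·11 = 19.5.
Planner sets g_i = Σα_j = 5 for every i, so G^SO = 3·5 = 15.
W^SO = (Σα)·G^SO − ½·3·(Σα)² = (3/2)·5² = 37.5.
Deadweight loss = W^SO − W^NE = 18.

18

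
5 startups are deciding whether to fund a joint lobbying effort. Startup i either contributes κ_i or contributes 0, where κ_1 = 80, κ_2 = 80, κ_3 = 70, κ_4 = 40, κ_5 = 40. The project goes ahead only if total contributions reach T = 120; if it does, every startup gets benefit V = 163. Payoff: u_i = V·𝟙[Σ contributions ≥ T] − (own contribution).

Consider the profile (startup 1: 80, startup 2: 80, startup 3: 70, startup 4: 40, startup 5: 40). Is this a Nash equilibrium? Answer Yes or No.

Total = 310 ≥ 120: provided.
Startup 1 (pledges 80, payoff 83): dropping to 0 → total 230, payoff 163. Profitable deviation.

No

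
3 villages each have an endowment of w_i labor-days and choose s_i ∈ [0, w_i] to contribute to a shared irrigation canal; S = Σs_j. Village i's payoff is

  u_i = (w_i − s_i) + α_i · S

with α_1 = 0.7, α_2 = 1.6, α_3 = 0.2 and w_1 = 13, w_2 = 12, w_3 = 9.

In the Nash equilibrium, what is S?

12

∂u_i/∂s_i = α_i − 1, so village i contributes w_i if α_i > 1, else 0.
α_i > 1 for i ∈ {2}; NE contributions (0, 12, 0), S = 12.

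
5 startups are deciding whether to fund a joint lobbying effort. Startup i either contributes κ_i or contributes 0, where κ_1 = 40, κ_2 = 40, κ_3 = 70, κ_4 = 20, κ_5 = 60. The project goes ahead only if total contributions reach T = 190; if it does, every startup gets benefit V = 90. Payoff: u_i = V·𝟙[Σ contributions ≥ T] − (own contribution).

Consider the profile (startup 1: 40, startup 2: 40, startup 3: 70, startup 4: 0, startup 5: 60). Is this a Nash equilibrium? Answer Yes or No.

Yes

Total = 210 ≥ 190: provided.
Startup 1 (pledges 40, payoff 50): dropping to 0 → total 170, payoff 0. No gain.
Startup 2 (pledges 40, payoff 50): dropping to 0 → total 170, payoff 0. No gain.
Startup 3 (pledges 70, payoff 20): dropping to 0 → total 140, payoff 0. No gain.
Startup 4 (pledges 0, payoff 90): pledging 20 → total 230, payoff 70. No gain.
Startup 5 (pledges 60, payoff 30): dropping to 0 → total 150, payoff 0. No gain.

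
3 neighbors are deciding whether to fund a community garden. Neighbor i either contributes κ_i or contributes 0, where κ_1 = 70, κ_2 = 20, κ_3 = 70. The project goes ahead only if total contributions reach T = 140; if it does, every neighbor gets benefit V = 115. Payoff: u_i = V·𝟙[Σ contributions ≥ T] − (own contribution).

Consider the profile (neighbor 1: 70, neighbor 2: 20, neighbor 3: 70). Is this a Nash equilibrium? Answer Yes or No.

No

Total = 160 ≥ 140: provided.
Neighbor 1 (pledges 70, payoff 45): dropping to 0 → total 90, payoff 0. No gain.
Neighbor 2 (pledges 20, payoff 95): dropping to 0 → total 140, payoff 115. Profitable deviation.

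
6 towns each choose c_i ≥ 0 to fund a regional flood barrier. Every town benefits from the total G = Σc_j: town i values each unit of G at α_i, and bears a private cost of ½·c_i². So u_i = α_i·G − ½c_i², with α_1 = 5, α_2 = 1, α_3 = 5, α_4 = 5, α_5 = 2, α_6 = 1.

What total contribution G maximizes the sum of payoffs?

Planner FOC: ∂(Σu_j)/∂c_i = (Σα_j) − c_i = 0, so c_i^SO = Σα_j = 19 for every i; G^SO = 114.

114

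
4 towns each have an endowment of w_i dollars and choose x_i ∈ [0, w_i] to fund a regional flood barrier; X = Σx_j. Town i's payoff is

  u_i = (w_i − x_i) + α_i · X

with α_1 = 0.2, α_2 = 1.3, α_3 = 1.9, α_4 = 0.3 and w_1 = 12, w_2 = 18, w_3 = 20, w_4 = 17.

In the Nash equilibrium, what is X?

∂u_i/∂x_i = α_i − 1, so town i contributes w_i if α_i > 1, else 0.
α_i > 1 for i ∈ {2, 3}; NE contributions (0, 18, 20, 0), X = 38.

38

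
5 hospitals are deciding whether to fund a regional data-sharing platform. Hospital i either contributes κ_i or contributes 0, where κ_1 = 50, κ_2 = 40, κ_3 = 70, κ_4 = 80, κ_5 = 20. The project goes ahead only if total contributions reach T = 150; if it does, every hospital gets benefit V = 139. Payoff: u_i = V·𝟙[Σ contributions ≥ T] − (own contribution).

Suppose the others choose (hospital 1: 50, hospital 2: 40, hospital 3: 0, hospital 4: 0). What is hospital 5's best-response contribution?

Others' total = 90. Even contributing 20 gives 110 < 150: no benefit either way.
Best response: 0.

0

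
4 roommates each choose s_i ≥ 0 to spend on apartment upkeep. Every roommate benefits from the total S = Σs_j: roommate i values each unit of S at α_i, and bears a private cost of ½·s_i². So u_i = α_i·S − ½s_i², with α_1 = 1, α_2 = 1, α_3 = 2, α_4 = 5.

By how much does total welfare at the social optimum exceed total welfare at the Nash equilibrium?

Roommate i's FOC: ∂u_i/∂s_i = α_i − s_i = 0, so s_i* = α_i.
NE contributions = (1, 1, 2, 5); S = 9.
W^NE = (Σα)·S − ½Σα_i² = 9² − ½·31 = 65.5.
Planner sets s_i = Σα_j = 9 for every i, so S^SO = 4·9 = 36.
W^SO = (Σα)·S^SO − ½·4·(Σα)² = (4/2)·9² = 162.
Deadweight loss = W^SO − W^NE = 96.5.

96.5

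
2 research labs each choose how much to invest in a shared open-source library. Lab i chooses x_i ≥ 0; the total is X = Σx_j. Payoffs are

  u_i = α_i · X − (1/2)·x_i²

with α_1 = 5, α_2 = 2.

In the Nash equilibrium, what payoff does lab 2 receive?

Lab i's FOC: ∂u_i/∂x_i = α_i − x_i = 0, so x_i* = α_i.
NE contributions = (5, 2); X = 7.
u_2 = α_2·X − ½·(x_2)² = 2·7 − ½·2² = 12.

12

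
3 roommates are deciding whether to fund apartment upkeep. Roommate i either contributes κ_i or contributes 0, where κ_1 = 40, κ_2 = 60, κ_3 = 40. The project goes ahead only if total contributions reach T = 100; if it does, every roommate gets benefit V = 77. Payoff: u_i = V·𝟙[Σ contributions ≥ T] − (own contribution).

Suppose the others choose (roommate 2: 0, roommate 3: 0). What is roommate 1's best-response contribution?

Others' total = 0. Even contributing 40 gives 40 < 100: no benefit either way.
Best response: 0.

0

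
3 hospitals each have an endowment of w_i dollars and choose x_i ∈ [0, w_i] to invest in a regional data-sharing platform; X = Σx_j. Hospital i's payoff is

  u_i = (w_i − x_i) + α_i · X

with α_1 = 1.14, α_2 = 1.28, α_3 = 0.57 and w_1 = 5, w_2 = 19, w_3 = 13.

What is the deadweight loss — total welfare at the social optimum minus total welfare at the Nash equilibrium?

25.87

∂u_i/∂x_i = α_i − 1, so hospital i contributes w_i if α_i > 1, else 0.
α_i > 1 for i ∈ {1, 2}; NE contributions (5, 19, 0), X = 24.
W^NE = Σw_i − X^NE + (Σα_i)·X^NE = 37 + 1.99·24 = 84.76.
Planner: ∂(Σu_j)/∂x_i = Σα_j − 1 = 1.99 > 0, so everyone contributes w_i; X^SO = 37, W^SO = 37 + 1.99·37 = 110.63.
Deadweight loss = 25.87.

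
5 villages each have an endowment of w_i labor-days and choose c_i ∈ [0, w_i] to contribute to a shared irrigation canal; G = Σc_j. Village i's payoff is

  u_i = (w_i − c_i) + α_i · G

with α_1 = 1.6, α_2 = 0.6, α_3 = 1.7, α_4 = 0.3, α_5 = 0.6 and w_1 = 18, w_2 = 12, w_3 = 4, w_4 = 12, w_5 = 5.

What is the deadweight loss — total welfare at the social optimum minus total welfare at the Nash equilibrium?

∂u_i/∂c_i = α_i − 1, so village i contributes w_i if α_i > 1, else 0.
α_i > 1 for i ∈ {1, 3}; NE contributions (18, 0, 4, 0, 0), G = 22.
W^NE = Σw_i − G^NE + (Σα_i)·G^NE = 51 + 3.8·22 = 134.6.
Planner: ∂(Σu_j)/∂c_i = Σα_j − 1 = 3.8 > 0, so everyone contributes w_i; G^SO = 51, W^SO = 51 + 3.8·51 = 244.8.
Deadweight loss = 110.2.

110.2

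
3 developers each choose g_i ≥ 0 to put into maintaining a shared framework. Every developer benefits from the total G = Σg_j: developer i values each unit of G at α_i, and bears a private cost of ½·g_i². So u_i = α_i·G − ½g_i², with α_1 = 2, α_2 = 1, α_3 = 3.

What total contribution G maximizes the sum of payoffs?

18

Planner FOC: ∂(Σu_j)/∂g_i = (Σα_j) − g_i = 0, so g_i^SO = Σα_j = 6 for every i; G^SO = 18.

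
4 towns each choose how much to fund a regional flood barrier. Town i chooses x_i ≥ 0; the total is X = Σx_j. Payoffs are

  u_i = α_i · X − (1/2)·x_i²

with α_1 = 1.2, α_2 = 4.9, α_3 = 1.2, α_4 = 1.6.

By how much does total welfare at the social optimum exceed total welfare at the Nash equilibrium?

Town i's FOC: ∂u_i/∂x_i = α_i − x_i = 0, so x_i* = α_i.
NE contributions = (1.2, 4.9, 1.2, 1.6); X = 8.9.
W^NE = (Σα)·X − ½Σα_i² = 8.9² − ½·29.45 = 64.485.
Planner sets x_i = Σα_j = 8.9 for every i, so X^SO = 4·8.9 = 35.6.
W^SO = (Σα)·X^SO − ½·4·(Σα)² = (4/2)·8.9² = 158.42.
Deadweight loss = W^SO − W^NE = 93.935.

93.935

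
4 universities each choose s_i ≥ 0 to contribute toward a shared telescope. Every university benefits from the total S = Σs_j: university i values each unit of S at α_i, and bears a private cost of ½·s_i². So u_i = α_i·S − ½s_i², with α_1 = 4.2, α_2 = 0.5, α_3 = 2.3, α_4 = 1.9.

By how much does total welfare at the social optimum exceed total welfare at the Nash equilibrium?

92.605

University i's FOC: ∂u_i/∂s_i = α_i − s_i = 0, so s_i* = α_i.
NE contributions = (4.2, 0.5, 2.3, 1.9); S = 8.9.
W^NE = (Σα)·S − ½Σα_i² = 8.9² − ½·26.79 = 65.815.
Planner sets s_i = Σα_j = 8.9 for every i, so S^SO = 4·8.9 = 35.6.
W^SO = (Σα)·S^SO − ½·4·(Σα)² = (4/2)·8.9² = 158.42.
Deadweight loss = W^SO − W^NE = 92.605.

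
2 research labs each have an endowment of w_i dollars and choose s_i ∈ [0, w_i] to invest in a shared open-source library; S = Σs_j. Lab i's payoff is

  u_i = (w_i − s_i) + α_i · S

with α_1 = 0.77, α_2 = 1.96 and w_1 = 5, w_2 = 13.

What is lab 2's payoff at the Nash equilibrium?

25.48

∂u_i/∂s_i = α_i − 1, so lab i contributes w_i if α_i > 1, else 0.
α_i > 1 for i ∈ {2}; NE contributions (0, 13), S = 13.
u_2 = (13 − 13) + 1.96·13 = 25.48.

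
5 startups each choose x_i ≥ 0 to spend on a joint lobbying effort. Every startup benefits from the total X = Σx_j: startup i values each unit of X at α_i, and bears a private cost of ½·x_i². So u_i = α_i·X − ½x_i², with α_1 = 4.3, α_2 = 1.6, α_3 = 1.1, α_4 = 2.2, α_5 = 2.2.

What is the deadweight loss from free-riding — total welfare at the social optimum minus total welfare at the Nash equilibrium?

Startup i's FOC: ∂u_i/∂x_i = α_i − x_i = 0, so x_i* = α_i.
NE contributions = (4.3, 1.6, 1.1, 2.2, 2.2); X = 11.4.
W^NE = (Σα)·X − ½Σα_i² = 11.4² − ½·31.94 = 113.99.
Planner sets x_i = Σα_j = 11.4 for every i, so X^SO = 5·11.4 = 57.
W^SO = (Σα)·X^SO − ½·5·(Σα)² = (5/2)·11.4² = 324.9.
Deadweight loss = W^SO − W^NE = 210.91.

210.91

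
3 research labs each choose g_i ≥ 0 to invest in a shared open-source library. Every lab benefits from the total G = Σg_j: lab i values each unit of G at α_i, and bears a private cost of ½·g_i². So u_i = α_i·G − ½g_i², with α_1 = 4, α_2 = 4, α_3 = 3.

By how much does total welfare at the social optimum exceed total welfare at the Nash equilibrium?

Lab i's FOC: ∂u_i/∂g_i = α_i − g_i = 0, so g_i* = α_i.
NE contributions = (4, 4, 3); G = 11.
W^NE = (Σα)·G − ½Σα_i² = 11² − ½·41 = 100.5.
Planner sets g_i = Σα_j = 11 for every i, so G^SO = 3·11 = 33.
W^SO = (Σα)·G^SO − ½·3·(Σα)² = (3/2)·11² = 181.5.
Deadweight loss = W^SO − W^NE = 81.

81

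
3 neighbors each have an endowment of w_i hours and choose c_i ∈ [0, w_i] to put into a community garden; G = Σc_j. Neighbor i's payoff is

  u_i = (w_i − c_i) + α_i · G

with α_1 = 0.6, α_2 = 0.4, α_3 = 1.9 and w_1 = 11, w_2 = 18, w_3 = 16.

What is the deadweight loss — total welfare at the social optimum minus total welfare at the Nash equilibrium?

∂u_i/∂c_i = α_i − 1, so neighbor i contributes w_i if α_i > 1, else 0.
α_i > 1 for i ∈ {3}; NE contributions (0, 0, 16), G = 16.
W^NE = Σw_i − G^NE + (Σα_i)·G^NE = 45 + 1.9·16 = 75.4.
Planner: ∂(Σu_j)/∂c_i = Σα_j − 1 = 1.9 > 0, so everyone contributes w_i; G^SO = 45, W^SO = 45 + 1.9·45 = 130.5.
Deadweight loss = 55.1.

55.1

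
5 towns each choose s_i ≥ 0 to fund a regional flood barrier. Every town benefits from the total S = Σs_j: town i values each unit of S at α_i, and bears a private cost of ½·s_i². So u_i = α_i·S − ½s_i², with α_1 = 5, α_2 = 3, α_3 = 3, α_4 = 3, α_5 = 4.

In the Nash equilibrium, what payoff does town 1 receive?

77.5

Town i's FOC: ∂u_i/∂s_i = α_i − s_i = 0, so s_i* = α_i.
NE contributions = (5, 3, 3, 3, 4); S = 18.
u_1 = α_1·S − ½·(s_1)² = 5·18 − ½·5² = 77.5.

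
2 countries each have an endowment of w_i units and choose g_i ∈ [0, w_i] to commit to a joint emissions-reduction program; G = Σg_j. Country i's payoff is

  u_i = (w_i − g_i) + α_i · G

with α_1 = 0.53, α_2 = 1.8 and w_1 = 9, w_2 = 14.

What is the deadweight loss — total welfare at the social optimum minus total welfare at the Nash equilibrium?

11.97

∂u_i/∂g_i = α_i − 1, so country i contributes w_i if α_i > 1, else 0.
α_i > 1 for i ∈ {2}; NE contributions (0, 14), G = 14.
W^NE = Σw_i − G^NE + (Σα_i)·G^NE = 23 + 1.33·14 = 41.62.
Planner: ∂(Σu_j)/∂g_i = Σα_j − 1 = 1.33 > 0, so everyone contributes w_i; G^SO = 23, W^SO = 23 + 1.33·23 = 53.59.
Deadweight loss = 11.97.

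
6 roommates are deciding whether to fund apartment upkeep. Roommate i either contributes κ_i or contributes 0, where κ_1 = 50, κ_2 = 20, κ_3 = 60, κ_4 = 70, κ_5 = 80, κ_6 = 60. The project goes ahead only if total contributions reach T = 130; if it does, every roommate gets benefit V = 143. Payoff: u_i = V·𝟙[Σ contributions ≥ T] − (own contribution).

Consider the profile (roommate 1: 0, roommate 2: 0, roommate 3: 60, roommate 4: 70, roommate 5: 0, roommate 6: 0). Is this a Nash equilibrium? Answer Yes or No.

Total = 130 ≥ 130: provided.
Roommate 1 (pledges 0, payoff 143): pledging 50 → total 180, payoff 93. No gain.
Roommate 2 (pledges 0, payoff 143): pledging 20 → total 150, payoff 123. No gain.
Roommate 3 (pledges 60, payoff 83): dropping to 0 → total 70, payoff 0. No gain.
Roommate 4 (pledges 70, payoff 73): dropping to 0 → total 60, payoff 0. No gain.
Roommate 5 (pledges 0, payoff 143): pledging 80 → total 210, payoff 63. No gain.
Roommate 6 (pledges 0, payoff 143): pledging 60 → total 190, payoff 83. No gain.

Yes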